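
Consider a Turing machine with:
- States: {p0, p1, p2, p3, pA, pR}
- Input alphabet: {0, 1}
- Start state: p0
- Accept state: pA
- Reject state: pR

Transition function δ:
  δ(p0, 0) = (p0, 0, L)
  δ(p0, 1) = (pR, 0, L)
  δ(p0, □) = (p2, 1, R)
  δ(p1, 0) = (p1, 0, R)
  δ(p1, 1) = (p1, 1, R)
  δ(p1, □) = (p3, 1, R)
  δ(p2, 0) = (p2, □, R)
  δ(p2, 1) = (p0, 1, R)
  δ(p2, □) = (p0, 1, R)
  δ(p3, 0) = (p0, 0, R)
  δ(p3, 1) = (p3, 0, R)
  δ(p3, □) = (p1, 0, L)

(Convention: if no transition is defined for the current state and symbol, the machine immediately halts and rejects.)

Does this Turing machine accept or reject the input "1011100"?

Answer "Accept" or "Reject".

Execution trace:
Initial: [p0]1011100
Step 1: δ(p0, 1) = (pR, 0, L) → [pR]□0011100

The machine reaches the reject state pR and halts.

Answer: Reject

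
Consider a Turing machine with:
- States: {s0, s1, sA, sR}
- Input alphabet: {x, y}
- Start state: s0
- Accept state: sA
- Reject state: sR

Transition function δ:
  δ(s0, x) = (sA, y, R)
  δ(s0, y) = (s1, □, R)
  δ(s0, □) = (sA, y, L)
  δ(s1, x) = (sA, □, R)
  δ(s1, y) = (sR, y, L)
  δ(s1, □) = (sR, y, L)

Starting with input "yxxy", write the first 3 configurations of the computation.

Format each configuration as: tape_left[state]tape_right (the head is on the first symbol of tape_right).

Transitions applied:
Step 1: δ(s0, y) = (s1, □, R)
Step 2: δ(s1, x) = (sA, □, R)

The first 3 configurations are:
[s0]yxxy ⊢ □[s1]xxy ⊢ □□[sA]xy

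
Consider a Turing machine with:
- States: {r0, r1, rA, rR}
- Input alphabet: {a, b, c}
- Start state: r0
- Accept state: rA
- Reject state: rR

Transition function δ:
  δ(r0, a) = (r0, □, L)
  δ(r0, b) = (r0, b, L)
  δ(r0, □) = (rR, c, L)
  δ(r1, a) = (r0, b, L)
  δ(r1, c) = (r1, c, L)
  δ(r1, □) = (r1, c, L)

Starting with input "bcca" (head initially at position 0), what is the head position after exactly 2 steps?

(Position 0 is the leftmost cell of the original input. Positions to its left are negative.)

Execution trace (head position shown):
Step 0: [r0]bcca  (head at position 0)
Step 1: move left → [r0]□bcca  (head at position -1)
Step 2: move left → [rR]□cbcca  (head at position -2)

After 2 steps, the head is at position -2.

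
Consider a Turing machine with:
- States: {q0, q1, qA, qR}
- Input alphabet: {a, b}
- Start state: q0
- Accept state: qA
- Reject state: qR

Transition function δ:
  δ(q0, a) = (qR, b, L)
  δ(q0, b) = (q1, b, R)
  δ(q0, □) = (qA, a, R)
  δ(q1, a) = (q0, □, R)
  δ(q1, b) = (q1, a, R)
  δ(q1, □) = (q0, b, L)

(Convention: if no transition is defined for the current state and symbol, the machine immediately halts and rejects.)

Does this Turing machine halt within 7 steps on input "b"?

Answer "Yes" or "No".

Execution trace:
Initial: [q0]b
Step 1: δ(q0, b) = (q1, b, R) → b[q1]□
Step 2: δ(q1, □) = (q0, b, L) → [q0]bb
Step 3: δ(q0, b) = (q1, b, R) → b[q1]b
Step 4: δ(q1, b) = (q1, a, R) → ba[q1]□
Step 5: δ(q1, □) = (q0, b, L) → b[q0]ab
Step 6: δ(q0, a) = (qR, b, L) → [qR]bbb

The machine reaches the reject state qR and halts.
The machine halted after 6 steps (within the 7-step bound).

Answer: Yes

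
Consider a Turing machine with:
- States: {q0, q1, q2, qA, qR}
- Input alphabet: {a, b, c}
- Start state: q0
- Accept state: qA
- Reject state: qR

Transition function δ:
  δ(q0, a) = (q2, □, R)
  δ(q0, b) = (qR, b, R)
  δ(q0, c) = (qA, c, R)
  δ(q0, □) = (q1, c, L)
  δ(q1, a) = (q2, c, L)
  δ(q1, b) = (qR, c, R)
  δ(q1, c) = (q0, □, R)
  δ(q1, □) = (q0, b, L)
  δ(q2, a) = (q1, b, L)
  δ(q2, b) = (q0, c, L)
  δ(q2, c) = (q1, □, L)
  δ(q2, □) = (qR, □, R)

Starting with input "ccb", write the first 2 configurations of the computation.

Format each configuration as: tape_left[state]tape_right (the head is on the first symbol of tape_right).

Transitions applied:
Step 1: δ(q0, c) = (qA, c, R)

The first 2 configurations are:
[q0]ccb ⊢ c[qA]cb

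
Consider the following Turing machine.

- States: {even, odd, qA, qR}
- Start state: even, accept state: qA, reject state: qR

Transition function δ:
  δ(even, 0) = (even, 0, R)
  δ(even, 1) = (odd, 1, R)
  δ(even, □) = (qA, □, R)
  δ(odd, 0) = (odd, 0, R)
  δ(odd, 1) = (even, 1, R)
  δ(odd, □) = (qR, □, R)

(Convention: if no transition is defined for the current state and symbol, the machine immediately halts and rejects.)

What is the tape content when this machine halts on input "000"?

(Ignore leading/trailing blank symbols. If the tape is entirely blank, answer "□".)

Execution trace:
Initial: [even]000
Step 1: δ(even, 0) = (even, 0, R) → 0[even]00
Step 2: δ(even, 0) = (even, 0, R) → 00[even]0
Step 3: δ(even, 0) = (even, 0, R) → 000[even]□
Step 4: δ(even, □) = (qA, □, R) → 000□[qA]□

The machine reaches the accept state qA and halts.

Final tape (ignoring leading/trailing blanks): 000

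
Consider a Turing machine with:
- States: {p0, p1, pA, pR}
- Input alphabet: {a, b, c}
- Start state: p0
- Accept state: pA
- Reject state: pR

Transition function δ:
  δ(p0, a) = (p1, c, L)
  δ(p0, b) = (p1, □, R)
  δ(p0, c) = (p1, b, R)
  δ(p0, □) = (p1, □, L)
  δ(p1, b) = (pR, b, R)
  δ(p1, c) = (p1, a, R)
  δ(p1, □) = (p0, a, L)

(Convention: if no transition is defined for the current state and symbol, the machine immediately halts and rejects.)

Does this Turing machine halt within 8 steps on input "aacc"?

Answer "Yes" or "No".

Execution trace:
Initial: [p0]aacc
Step 1: δ(p0, a) = (p1, c, L) → [p1]□cacc
Step 2: δ(p1, □) = (p0, a, L) → [p0]□acacc
Step 3: δ(p0, □) = (p1, □, L) → [p1]□□acacc
Step 4: δ(p1, □) = (p0, a, L) → [p0]□a□acacc
Step 5: δ(p0, □) = (p1, □, L) → [p1]□□a□acacc
Step 6: δ(p1, □) = (p0, a, L) → [p0]□a□a□acacc
Step 7: δ(p0, □) = (p1, □, L) → [p1]□□a□a□acacc
Step 8: δ(p1, □) = (p0, a, L) → [p0]□a□a□a□acacc

The machine has not reached a halting state after 8 steps.
The machine did not halt within the 8-step bound.

Answer: No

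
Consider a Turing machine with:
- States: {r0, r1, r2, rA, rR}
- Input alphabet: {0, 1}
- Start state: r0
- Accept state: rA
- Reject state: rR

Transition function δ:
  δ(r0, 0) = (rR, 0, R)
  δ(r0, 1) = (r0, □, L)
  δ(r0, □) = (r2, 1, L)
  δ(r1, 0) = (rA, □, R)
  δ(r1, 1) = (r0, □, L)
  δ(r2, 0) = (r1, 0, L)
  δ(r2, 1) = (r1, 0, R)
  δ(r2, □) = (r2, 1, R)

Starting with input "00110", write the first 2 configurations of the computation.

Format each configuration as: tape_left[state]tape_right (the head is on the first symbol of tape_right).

Transitions applied:
Step 1: δ(r0, 0) = (rR, 0, R)

The first 2 configurations are:
[r0]00110 ⊢ 0[rR]0110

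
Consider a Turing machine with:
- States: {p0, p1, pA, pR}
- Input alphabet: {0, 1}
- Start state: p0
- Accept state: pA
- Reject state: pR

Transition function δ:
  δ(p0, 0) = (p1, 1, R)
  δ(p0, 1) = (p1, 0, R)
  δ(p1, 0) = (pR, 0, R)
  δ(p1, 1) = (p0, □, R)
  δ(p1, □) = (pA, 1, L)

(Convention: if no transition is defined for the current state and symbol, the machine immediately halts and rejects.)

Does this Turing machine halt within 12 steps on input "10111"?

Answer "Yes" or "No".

Execution trace:
Initial: [p0]10111
Step 1: δ(p0, 1) = (p1, 0, R) → 0[p1]0111
Step 2: δ(p1, 0) = (pR, 0, R) → 00[pR]111

The machine reaches the reject state pR and halts.
The machine halted after 2 steps (within the 12-step bound).

Answer: Yes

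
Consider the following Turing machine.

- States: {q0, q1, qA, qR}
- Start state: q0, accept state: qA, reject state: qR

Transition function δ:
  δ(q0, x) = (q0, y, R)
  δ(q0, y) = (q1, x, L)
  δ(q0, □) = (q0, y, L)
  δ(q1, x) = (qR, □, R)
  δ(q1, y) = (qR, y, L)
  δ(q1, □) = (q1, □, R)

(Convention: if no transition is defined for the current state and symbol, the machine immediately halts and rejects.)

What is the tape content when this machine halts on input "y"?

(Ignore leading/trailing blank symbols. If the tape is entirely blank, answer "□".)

Execution trace:
Initial: [q0]y
Step 1: δ(q0, y) = (q1, x, L) → [q1]□x
Step 2: δ(q1, □) = (q1, □, R) → □[q1]x
Step 3: δ(q1, x) = (qR, □, R) → □□[qR]□

The machine reaches the reject state qR and halts.

Final tape (ignoring leading/trailing blanks): □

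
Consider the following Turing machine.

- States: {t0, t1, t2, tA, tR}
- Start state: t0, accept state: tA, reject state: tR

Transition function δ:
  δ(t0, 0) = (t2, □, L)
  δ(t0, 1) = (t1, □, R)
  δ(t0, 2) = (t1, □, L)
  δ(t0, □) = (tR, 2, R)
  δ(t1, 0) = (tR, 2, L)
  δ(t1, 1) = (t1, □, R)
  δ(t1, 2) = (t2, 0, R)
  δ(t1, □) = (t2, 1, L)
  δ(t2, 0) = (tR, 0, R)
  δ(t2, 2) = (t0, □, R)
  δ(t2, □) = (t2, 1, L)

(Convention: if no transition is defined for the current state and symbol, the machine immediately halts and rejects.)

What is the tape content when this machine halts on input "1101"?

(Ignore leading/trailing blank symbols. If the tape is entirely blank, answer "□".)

Execution trace:
Initial: [t0]1101
Step 1: δ(t0, 1) = (t1, □, R) → □[t1]101
Step 2: δ(t1, 1) = (t1, □, R) → □□[t1]01
Step 3: δ(t1, 0) = (tR, 2, L) → □[tR]□21

The machine reaches the reject state tR and halts.

Final tape (ignoring leading/trailing blanks): 21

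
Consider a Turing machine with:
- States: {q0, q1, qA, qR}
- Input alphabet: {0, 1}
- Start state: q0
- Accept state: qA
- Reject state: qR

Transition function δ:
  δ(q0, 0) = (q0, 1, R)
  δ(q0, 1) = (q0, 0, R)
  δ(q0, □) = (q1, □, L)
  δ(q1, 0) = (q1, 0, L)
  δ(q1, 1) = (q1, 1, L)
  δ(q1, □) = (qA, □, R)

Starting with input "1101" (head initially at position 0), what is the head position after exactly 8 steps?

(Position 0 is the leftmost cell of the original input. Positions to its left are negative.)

Execution trace (head position shown):
Step 0: [q0]1101  (head at position 0)
Step 1: move right → 0[q0]101  (head at position 1)
Step 2: move right → 00[q0]01  (head at position 2)
Step 3: move right → 001[q0]1  (head at position 3)
Step 4: move right → 0010[q0]□  (head at position 4)
Step 5: move left → 001[q1]0□  (head at position 3)
Step 6: move left → 00[q1]10□  (head at position 2)
Step 7: move left → 0[q1]010□  (head at position 1)
Step 8: move left → [q1]0010□  (head at position 0)

After 8 steps, the head is at position 0.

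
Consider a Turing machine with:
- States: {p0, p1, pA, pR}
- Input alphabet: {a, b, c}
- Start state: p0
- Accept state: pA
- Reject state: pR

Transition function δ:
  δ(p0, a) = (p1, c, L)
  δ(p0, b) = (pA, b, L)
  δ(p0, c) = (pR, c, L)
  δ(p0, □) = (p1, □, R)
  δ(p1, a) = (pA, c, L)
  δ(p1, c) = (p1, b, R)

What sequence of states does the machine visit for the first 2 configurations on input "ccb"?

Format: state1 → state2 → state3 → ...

Execution trace:
Initial: [p0]ccb
Step 1: δ(p0, c) = (pR, c, L) → [pR]□ccb

The machine reaches the reject state pR and halts.

State sequence: p0 → pR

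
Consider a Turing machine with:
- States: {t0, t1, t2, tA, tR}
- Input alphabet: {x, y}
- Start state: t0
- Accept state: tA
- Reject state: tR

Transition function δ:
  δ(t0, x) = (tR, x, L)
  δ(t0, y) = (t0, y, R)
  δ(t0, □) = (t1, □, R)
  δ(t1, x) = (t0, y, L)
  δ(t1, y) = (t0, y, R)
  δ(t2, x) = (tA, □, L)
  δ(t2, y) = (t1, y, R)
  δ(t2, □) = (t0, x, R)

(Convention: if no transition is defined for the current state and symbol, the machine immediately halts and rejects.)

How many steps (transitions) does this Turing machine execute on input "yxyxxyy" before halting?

Execution trace:
Initial: [t0]yxyxxyy
Step 1: δ(t0, y) = (t0, y, R) → y[t0]xyxxyy
Step 2: δ(t0, x) = (tR, x, L) → [tR]yxyxxyy

The machine reaches the reject state tR and halts.

The machine executed 2 steps before halting.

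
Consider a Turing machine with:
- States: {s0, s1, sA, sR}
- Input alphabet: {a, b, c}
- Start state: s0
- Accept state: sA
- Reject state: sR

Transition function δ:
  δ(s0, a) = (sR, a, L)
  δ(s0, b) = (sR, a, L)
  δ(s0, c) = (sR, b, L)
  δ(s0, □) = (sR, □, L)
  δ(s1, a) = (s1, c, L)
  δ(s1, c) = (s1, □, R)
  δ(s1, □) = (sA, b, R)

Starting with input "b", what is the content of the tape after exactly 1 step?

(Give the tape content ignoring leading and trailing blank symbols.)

Execution trace:
Initial: [s0]b
Step 1: δ(s0, b) = (sR, a, L) → [sR]□a

The machine reaches the reject state sR and halts.

After 1 step, the tape (ignoring leading/trailing blanks) is: a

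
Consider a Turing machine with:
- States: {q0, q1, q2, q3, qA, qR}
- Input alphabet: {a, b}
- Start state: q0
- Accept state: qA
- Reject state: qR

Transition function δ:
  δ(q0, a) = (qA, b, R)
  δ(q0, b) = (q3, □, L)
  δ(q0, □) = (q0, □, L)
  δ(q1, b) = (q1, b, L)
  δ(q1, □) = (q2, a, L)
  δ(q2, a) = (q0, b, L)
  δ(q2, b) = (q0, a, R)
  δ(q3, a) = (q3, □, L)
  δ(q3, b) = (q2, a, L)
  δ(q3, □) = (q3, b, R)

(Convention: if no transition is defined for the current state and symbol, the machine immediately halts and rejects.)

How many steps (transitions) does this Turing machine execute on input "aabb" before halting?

Execution trace:
Initial: [q0]aabb
Step 1: δ(q0, a) = (qA, b, R) → b[qA]abb

The machine reaches the accept state qA and halts.

The machine executed 1 step before halting.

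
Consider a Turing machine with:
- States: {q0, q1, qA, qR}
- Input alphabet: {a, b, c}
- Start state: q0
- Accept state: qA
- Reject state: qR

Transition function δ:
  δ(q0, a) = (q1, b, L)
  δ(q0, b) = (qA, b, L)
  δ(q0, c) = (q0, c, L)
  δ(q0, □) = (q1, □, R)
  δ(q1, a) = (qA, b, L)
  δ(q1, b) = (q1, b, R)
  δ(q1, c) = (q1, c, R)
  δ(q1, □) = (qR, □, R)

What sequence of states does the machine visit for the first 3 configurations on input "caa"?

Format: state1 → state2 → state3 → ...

Execution trace:
Initial: [q0]caa
Step 1: δ(q0, c) = (q0, c, L) → [q0]□caa
Step 2: δ(q0, □) = (q1, □, R) → □[q1]caa

State sequence: q0 → q0 → q1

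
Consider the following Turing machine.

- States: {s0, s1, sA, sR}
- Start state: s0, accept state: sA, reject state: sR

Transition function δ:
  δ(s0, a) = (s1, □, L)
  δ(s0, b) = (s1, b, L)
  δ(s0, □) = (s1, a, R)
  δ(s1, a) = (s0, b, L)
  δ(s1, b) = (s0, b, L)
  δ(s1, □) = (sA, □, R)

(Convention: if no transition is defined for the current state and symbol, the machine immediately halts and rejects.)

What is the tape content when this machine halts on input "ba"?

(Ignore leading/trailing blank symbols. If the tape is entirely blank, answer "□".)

Execution trace:
Initial: [s0]ba
Step 1: δ(s0, b) = (s1, b, L) → [s1]□ba
Step 2: δ(s1, □) = (sA, □, R) → □[sA]ba

The machine reaches the accept state sA and halts.

Final tape (ignoring leading/trailing blanks): ba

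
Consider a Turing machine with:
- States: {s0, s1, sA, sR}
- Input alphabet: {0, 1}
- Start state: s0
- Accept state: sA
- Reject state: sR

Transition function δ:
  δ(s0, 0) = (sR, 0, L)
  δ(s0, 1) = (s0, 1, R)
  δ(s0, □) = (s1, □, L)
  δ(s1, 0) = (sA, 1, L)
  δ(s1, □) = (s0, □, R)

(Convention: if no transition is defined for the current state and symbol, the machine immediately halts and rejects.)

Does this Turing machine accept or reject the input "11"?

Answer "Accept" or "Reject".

Execution trace:
Initial: [s0]11
Step 1: δ(s0, 1) = (s0, 1, R) → 1[s0]1
Step 2: δ(s0, 1) = (s0, 1, R) → 11[s0]□
Step 3: δ(s0, □) = (s1, □, L) → 1[s1]1□

No transition is defined for δ(s1, 1). By convention the machine halts and rejects.

Answer: Reject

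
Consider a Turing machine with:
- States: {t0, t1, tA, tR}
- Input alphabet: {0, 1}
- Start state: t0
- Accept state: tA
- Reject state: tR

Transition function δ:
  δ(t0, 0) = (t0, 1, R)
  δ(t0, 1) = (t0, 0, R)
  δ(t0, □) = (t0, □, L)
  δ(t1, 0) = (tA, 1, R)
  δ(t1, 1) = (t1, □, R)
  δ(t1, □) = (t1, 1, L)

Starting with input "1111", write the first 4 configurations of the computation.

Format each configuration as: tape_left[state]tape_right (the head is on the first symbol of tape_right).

Transitions applied:
Step 1: δ(t0, 1) = (t0, 0, R)
Step 2: δ(t0, 1) = (t0, 0, R)
Step 3: δ(t0, 1) = (t0, 0, R)

The first 4 configurations are:
[t0]1111 ⊢ 0[t0]111 ⊢ 00[t0]11 ⊢ 000[t0]1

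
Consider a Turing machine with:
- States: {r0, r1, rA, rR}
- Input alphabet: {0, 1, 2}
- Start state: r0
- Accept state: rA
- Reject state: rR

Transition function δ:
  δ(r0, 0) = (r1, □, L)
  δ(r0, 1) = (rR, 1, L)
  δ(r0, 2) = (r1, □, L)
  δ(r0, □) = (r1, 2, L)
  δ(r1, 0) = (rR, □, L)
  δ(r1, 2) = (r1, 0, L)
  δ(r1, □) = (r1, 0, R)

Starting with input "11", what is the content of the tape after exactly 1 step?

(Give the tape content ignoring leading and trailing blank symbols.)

Execution trace:
Initial: [r0]11
Step 1: δ(r0, 1) = (rR, 1, L) → [rR]□11

The machine reaches the reject state rR and halts.

After 1 step, the tape (ignoring leading/trailing blanks) is: 11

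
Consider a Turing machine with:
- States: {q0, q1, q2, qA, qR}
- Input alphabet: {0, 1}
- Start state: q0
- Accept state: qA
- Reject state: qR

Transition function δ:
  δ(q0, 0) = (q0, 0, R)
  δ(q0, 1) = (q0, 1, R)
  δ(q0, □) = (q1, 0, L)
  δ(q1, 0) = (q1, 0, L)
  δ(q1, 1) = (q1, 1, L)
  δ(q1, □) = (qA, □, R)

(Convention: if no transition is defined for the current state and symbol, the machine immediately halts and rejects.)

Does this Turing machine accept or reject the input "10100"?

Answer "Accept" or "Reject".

Execution trace:
Initial: [q0]10100
Step 1: δ(q0, 1) = (q0, 1, R) → 1[q0]0100
Step 2: δ(q0, 0) = (q0, 0, R) → 10[q0]100
Step 3: δ(q0, 1) = (q0, 1, R) → 101[q0]00
Step 4: δ(q0, 0) = (q0, 0, R) → 1010[q0]0
Step 5: δ(q0, 0) = (q0, 0, R) → 10100[q0]□
Step 6: δ(q0, □) = (q1, 0, L) → 1010[q1]00
Step 7: δ(q1, 0) = (q1, 0, L) → 101[q1]000
Step 8: δ(q1, 0) = (q1, 0, L) → 10[q1]1000
Step 9: δ(q1, 1) = (q1, 1, L) → 1[q1]01000
Step 10: δ(q1, 0) = (q1, 0, L) → [q1]101000
Step 11: δ(q1, 1) = (q1, 1, L) → [q1]□101000
Step 12: δ(q1, □) = (qA, □, R) → □[qA]101000

The machine reaches the accept state qA and halts.

Answer: Accept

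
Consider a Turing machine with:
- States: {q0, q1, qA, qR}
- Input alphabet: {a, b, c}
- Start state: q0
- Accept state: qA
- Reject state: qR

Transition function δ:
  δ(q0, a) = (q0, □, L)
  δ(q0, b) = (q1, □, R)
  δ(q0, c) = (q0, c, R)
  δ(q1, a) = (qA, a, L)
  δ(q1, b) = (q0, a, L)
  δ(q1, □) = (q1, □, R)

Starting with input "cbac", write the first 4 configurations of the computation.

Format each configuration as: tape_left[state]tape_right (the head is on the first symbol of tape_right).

Transitions applied:
Step 1: δ(q0, c) = (q0, c, R)
Step 2: δ(q0, b) = (q1, □, R)
Step 3: δ(q1, a) = (qA, a, L)

The first 4 configurations are:
[q0]cbac ⊢ c[q0]bac ⊢ c□[q1]ac ⊢ c[qA]□ac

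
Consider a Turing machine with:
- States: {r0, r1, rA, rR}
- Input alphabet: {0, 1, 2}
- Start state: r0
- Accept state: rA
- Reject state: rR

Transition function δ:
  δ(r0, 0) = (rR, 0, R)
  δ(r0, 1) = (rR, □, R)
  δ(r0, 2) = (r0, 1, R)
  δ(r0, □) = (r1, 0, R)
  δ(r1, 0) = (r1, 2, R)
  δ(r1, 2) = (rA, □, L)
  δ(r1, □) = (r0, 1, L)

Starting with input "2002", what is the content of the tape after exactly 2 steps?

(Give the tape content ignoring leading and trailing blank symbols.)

Execution trace:
Initial: [r0]2002
Step 1: δ(r0, 2) = (r0, 1, R) → 1[r0]002
Step 2: δ(r0, 0) = (rR, 0, R) → 10[rR]02

The machine reaches the reject state rR and halts.

After 2 steps, the tape (ignoring leading/trailing blanks) is: 1002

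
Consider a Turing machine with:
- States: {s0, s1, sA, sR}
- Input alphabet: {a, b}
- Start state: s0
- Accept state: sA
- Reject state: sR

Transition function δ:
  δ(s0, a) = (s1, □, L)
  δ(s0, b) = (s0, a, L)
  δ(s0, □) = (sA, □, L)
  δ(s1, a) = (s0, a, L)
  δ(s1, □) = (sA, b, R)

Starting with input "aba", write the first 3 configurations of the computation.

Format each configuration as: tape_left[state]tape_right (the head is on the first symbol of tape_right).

Transitions applied:
Step 1: δ(s0, a) = (s1, □, L)
Step 2: δ(s1, □) = (sA, b, R)

The first 3 configurations are:
[s0]aba ⊢ [s1]□□ba ⊢ b[sA]□ba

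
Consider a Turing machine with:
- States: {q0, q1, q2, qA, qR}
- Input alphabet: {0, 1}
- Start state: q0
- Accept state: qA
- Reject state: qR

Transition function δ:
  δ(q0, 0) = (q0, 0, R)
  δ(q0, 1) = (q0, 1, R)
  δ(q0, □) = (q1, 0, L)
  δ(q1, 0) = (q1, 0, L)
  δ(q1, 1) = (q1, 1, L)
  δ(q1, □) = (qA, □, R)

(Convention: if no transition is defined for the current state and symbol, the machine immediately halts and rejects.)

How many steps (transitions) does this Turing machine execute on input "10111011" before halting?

Execution trace:
Initial: [q0]10111011
Step 1: δ(q0, 1) = (q0, 1, R) → 1[q0]0111011
Step 2: δ(q0, 0) = (q0, 0, R) → 10[q0]111011
Step 3: δ(q0, 1) = (q0, 1, R) → 101[q0]11011
Step 4: δ(q0, 1) = (q0, 1, R) → 1011[q0]1011
Step 5: δ(q0, 1) = (q0, 1, R) → 10111[q0]011
Step 6: δ(q0, 0) = (q0, 0, R) → 101110[q0]11
Step 7: δ(q0, 1) = (q0, 1, R) → 1011101[q0]1
Step 8: δ(q0, 1) = (q0, 1, R) → 10111011[q0]□
Step 9: δ(q0, □) = (q1, 0, L) → 1011101[q1]10
Step 10: δ(q1, 1) = (q1, 1, L) → 101110[q1]110
Step 11: δ(q1, 1) = (q1, 1, L) → 10111[q1]0110
Step 12: δ(q1, 0) = (q1, 0, L) → 1011[q1]10110
Step 13: δ(q1, 1) = (q1, 1, L) → 101[q1]110110
Step 14: δ(q1, 1) = (q1, 1, L) → 10[q1]1110110
Step 15: δ(q1, 1) = (q1, 1, L) → 1[q1]01110110
Step 16: δ(q1, 0) = (q1, 0, L) → [q1]101110110
Step 17: δ(q1, 1) = (q1, 1, L) → [q1]□101110110
Step 18: δ(q1, □) = (qA, □, R) → □[qA]101110110

The machine reaches the accept state qA and halts.

The machine executed 18 steps before halting.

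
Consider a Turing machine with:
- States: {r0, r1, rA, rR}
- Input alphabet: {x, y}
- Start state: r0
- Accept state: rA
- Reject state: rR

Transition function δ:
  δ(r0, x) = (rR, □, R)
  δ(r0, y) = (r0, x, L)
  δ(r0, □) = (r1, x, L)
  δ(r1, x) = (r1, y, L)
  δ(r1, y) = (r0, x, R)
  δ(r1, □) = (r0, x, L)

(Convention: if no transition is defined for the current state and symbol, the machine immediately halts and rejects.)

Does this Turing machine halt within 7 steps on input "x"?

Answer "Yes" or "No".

Execution trace:
Initial: [r0]x
Step 1: δ(r0, x) = (rR, □, R) → □[rR]□

The machine reaches the reject state rR and halts.
The machine halted after 1 step (within the 7-step bound).

Answer: Yes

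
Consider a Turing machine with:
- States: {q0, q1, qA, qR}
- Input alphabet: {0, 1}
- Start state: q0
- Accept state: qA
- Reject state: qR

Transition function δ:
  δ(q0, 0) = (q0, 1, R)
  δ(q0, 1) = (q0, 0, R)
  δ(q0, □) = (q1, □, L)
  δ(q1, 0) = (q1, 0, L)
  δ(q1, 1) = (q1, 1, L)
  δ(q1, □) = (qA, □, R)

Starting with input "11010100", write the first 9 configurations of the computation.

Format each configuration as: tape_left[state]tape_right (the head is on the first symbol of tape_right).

Transitions applied:
Step 1: δ(q0, 1) = (q0, 0, R)
Step 2: δ(q0, 1) = (q0, 0, R)
Step 3: δ(q0, 0) = (q0, 1, R)
Step 4: δ(q0, 1) = (q0, 0, R)
Step 5: δ(q0, 0) = (q0, 1, R)
Step 6: δ(q0, 1) = (q0, 0, R)
Step 7: δ(q0, 0) = (q0, 1, R)
Step 8: δ(q0, 0) = (q0, 1, R)

The first 9 configurations are:
[q0]11010100 ⊢ 0[q0]1010100 ⊢ 00[q0]010100 ⊢ 001[q0]10100 ⊢ 0010[q0]0100 ⊢ 00101[q0]100 ⊢ 001010[q0]00 ⊢ 0010101[q0]0 ⊢ 00101011[q0]□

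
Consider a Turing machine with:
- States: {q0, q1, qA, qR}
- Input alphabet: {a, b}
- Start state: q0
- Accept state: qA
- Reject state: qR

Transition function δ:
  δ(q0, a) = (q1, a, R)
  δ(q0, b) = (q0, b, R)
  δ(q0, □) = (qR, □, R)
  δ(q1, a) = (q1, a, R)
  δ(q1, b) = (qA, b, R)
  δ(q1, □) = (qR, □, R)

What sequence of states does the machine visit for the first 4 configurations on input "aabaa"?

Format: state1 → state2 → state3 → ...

Execution trace:
Initial: [q0]aabaa
Step 1: δ(q0, a) = (q1, a, R) → a[q1]abaa
Step 2: δ(q1, a) = (q1, a, R) → aa[q1]baa
Step 3: δ(q1, b) = (qA, b, R) → aab[qA]aa

The machine reaches the accept state qA and halts.

State sequence: q0 → q1 → q1 → qA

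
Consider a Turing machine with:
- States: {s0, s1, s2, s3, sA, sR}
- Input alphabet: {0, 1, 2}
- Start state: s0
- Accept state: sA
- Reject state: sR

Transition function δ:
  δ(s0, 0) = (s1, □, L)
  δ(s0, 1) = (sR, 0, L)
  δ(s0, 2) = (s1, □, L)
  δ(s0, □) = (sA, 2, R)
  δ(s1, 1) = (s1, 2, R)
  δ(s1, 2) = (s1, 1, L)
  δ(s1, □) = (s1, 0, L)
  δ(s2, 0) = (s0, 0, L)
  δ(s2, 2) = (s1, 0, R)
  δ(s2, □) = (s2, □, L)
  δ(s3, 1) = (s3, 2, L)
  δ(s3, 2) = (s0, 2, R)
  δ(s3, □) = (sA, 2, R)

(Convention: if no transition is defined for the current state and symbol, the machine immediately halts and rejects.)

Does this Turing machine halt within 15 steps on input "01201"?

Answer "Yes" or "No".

Execution trace:
Initial: [s0]01201
Step 1: δ(s0, 0) = (s1, □, L) → [s1]□□1201
Step 2: δ(s1, □) = (s1, 0, L) → [s1]□0□1201
Step 3: δ(s1, □) = (s1, 0, L) → [s1]□00□1201
Step 4: δ(s1, □) = (s1, 0, L) → [s1]□000□1201
Step 5: δ(s1, □) = (s1, 0, L) → [s1]□0000□1201
Step 6: δ(s1, □) = (s1, 0, L) → [s1]□00000□1201
Step 7: δ(s1, □) = (s1, 0, L) → [s1]□000000□1201
Step 8: δ(s1, □) = (s1, 0, L) → [s1]□0000000□1201
Step 9: δ(s1, □) = (s1, 0, L) → [s1]□00000000□1201
Step 10: δ(s1, □) = (s1, 0, L) → [s1]□000000000□1201
Step 11: δ(s1, □) = (s1, 0, L) → [s1]□0000000000□1201
Step 12: δ(s1, □) = (s1, 0, L) → [s1]□00000000000□1201
Step 13: δ(s1, □) = (s1, 0, L) → [s1]□000000000000□1201
Step 14: δ(s1, □) = (s1, 0, L) → [s1]□0000000000000□1201
Step 15: δ(s1, □) = (s1, 0, L) → [s1]□00000000000000□1201

The machine has not reached a halting state after 15 steps.
The machine did not halt within the 15-step bound.

Answer: No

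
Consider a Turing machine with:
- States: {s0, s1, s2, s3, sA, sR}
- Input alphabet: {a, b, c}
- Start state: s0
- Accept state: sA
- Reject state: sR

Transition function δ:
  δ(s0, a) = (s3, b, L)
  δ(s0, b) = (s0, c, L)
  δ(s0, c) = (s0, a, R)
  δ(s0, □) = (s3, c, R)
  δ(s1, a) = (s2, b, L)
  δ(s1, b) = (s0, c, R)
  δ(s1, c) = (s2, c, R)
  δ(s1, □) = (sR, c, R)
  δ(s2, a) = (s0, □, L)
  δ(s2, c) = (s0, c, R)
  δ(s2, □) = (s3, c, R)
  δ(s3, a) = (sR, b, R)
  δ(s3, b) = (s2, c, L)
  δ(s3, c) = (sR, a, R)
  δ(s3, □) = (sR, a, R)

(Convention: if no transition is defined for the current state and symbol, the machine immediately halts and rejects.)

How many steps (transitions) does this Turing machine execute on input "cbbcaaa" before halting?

Execution trace:
Initial: [s0]cbbcaaa
Step 1: δ(s0, c) = (s0, a, R) → a[s0]bbcaaa
Step 2: δ(s0, b) = (s0, c, L) → [s0]acbcaaa
Step 3: δ(s0, a) = (s3, b, L) → [s3]□bcbcaaa
Step 4: δ(s3, □) = (sR, a, R) → a[sR]bcbcaaa

The machine reaches the reject state sR and halts.

The machine executed 4 steps before halting.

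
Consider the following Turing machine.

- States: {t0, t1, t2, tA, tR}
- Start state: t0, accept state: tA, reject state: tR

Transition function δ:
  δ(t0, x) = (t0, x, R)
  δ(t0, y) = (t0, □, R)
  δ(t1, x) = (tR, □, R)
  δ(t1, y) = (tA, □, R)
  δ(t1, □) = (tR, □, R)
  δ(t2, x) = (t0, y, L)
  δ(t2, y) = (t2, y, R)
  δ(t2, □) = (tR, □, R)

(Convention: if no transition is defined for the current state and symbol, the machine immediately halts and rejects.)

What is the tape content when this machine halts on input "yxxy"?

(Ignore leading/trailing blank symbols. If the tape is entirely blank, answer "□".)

Execution trace:
Initial: [t0]yxxy
Step 1: δ(t0, y) = (t0, □, R) → □[t0]xxy
Step 2: δ(t0, x) = (t0, x, R) → □x[t0]xy
Step 3: δ(t0, x) = (t0, x, R) → □xx[t0]y
Step 4: δ(t0, y) = (t0, □, R) → □xx□[t0]□

No transition is defined for δ(t0, □). By convention the machine halts and rejects.

Final tape (ignoring leading/trailing blanks): xx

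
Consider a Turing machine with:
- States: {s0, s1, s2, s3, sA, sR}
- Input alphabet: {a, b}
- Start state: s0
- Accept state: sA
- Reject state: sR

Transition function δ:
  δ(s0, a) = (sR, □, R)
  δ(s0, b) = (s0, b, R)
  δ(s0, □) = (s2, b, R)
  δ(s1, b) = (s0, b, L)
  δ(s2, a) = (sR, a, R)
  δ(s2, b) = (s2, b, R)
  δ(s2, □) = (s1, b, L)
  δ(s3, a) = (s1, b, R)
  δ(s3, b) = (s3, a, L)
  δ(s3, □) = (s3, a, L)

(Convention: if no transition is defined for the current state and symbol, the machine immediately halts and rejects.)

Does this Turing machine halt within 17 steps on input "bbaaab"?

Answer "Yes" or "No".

Execution trace:
Initial: [s0]bbaaab
Step 1: δ(s0, b) = (s0, b, R) → b[s0]baaab
Step 2: δ(s0, b) = (s0, b, R) → bb[s0]aaab
Step 3: δ(s0, a) = (sR, □, R) → bb□[sR]aab

The machine reaches the reject state sR and halts.
The machine halted after 3 steps (within the 17-step bound).

Answer: Yes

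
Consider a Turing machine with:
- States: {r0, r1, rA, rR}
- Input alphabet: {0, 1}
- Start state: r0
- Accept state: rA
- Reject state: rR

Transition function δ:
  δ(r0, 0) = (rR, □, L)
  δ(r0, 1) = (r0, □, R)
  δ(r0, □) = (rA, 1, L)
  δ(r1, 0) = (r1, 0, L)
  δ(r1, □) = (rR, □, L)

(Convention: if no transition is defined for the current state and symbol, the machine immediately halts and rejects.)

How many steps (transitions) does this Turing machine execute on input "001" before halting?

Execution trace:
Initial: [r0]001
Step 1: δ(r0, 0) = (rR, □, L) → [rR]□□01

The machine reaches the reject state rR and halts.

The machine executed 1 step before halting.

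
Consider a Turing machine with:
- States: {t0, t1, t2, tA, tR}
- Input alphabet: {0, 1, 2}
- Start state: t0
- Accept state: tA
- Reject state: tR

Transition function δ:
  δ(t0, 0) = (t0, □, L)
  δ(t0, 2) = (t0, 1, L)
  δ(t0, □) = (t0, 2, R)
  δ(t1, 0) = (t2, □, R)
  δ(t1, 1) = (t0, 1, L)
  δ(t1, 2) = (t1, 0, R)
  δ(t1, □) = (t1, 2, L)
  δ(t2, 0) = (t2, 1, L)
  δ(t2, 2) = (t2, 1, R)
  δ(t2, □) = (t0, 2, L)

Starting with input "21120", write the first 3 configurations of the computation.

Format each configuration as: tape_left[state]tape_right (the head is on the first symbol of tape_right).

Transitions applied:
Step 1: δ(t0, 2) = (t0, 1, L)
Step 2: δ(t0, □) = (t0, 2, R)

The first 3 configurations are:
[t0]21120 ⊢ [t0]□11120 ⊢ 2[t0]11120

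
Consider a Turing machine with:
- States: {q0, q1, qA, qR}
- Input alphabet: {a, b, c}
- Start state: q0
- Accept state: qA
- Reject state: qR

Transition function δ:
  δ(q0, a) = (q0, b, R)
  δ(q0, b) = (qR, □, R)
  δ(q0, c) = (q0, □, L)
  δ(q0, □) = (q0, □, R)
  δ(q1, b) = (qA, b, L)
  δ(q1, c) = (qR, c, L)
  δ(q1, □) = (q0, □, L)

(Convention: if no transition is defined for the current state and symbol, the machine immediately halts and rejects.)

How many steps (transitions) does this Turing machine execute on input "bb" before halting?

Execution trace:
Initial: [q0]bb
Step 1: δ(q0, b) = (qR, □, R) → □[qR]b

The machine reaches the reject state qR and halts.

The machine executed 1 step before halting.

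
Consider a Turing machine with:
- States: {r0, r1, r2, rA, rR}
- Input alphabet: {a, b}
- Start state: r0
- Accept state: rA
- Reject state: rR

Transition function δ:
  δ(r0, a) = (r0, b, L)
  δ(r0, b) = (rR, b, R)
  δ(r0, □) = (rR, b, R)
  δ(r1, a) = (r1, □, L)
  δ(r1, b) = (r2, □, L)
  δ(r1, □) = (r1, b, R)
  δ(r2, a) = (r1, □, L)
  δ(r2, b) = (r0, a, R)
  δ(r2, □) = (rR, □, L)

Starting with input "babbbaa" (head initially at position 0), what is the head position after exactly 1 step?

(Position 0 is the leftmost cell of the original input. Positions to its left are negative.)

Execution trace (head position shown):
Step 0: [r0]babbbaa  (head at position 0)
Step 1: move right → b[rR]abbbaa  (head at position 1)

After 1 step, the head is at position 1.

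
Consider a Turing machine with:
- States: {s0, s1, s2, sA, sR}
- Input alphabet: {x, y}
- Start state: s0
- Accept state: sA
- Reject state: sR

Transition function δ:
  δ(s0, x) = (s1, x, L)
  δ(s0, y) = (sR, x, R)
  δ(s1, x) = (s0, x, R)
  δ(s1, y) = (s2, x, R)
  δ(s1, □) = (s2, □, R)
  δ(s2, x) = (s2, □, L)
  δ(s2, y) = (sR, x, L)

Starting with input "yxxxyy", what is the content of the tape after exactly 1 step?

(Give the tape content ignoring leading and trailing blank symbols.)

Execution trace:
Initial: [s0]yxxxyy
Step 1: δ(s0, y) = (sR, x, R) → x[sR]xxxyy

The machine reaches the reject state sR and halts.

After 1 step, the tape (ignoring leading/trailing blanks) is: xxxxyy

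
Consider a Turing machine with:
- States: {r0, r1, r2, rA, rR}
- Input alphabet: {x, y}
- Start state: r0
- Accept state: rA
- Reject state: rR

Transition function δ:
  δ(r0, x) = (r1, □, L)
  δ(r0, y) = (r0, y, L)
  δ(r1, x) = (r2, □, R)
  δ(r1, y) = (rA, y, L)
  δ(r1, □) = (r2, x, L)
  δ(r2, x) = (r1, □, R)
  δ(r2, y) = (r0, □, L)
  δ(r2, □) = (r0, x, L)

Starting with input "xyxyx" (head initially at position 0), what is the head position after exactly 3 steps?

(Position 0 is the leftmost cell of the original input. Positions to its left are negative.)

Execution trace (head position shown):
Step 0: [r0]xyxyx  (head at position 0)
Step 1: move left → [r1]□□yxyx  (head at position -1)
Step 2: move left → [r2]□x□yxyx  (head at position -2)
Step 3: move left → [r0]□xx□yxyx  (head at position -3)

After 3 steps, the head is at position -3.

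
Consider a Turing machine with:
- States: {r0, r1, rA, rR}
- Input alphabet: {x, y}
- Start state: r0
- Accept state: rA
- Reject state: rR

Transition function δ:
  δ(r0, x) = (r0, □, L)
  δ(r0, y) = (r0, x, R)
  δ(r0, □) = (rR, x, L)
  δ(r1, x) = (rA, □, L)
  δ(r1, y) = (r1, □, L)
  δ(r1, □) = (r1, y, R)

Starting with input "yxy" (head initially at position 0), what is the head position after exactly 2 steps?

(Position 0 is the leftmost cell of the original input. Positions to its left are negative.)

Execution trace (head position shown):
Step 0: [r0]yxy  (head at position 0)
Step 1: move right → x[r0]xy  (head at position 1)
Step 2: move left → [r0]x□y  (head at position 0)

After 2 steps, the head is at position 0.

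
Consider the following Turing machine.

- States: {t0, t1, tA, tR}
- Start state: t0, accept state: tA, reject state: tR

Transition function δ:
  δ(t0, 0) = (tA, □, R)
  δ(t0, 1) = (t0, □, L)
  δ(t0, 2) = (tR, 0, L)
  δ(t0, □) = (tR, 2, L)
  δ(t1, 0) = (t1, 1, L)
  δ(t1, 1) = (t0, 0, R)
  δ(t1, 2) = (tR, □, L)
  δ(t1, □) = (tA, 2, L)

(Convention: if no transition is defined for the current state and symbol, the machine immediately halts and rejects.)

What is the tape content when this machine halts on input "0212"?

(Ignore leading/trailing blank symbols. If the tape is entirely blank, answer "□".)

Execution trace:
Initial: [t0]0212
Step 1: δ(t0, 0) = (tA, □, R) → □[tA]212

The machine reaches the accept state tA and halts.

Final tape (ignoring leading/trailing blanks): 212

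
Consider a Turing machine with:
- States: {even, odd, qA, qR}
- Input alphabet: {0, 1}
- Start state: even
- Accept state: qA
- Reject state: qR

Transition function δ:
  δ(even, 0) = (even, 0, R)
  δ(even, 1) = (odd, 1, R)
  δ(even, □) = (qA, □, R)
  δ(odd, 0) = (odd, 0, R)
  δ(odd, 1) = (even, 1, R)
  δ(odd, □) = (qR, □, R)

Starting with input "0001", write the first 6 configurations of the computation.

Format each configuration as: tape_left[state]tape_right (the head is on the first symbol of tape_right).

Transitions applied:
Step 1: δ(even, 0) = (even, 0, R)
Step 2: δ(even, 0) = (even, 0, R)
Step 3: δ(even, 0) = (even, 0, R)
Step 4: δ(even, 1) = (odd, 1, R)
Step 5: δ(odd, □) = (qR, □, R)

The first 6 configurations are:
[even]0001 ⊢ 0[even]001 ⊢ 00[even]01 ⊢ 000[even]1 ⊢ 0001[odd]□ ⊢ 0001□[qR]□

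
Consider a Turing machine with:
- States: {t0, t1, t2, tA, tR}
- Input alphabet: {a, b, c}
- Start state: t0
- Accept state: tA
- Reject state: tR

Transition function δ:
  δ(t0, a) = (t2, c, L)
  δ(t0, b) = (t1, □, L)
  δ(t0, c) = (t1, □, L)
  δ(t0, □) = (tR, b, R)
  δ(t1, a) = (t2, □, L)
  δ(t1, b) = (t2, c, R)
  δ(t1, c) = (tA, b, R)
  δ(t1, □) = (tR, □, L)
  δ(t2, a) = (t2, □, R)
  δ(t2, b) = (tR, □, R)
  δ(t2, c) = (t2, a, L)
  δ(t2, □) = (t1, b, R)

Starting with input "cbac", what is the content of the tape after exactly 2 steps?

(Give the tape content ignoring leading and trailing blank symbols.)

Execution trace:
Initial: [t0]cbac
Step 1: δ(t0, c) = (t1, □, L) → [t1]□□bac
Step 2: δ(t1, □) = (tR, □, L) → [tR]□□□bac

The machine reaches the reject state tR and halts.

After 2 steps, the tape (ignoring leading/trailing blanks) is: bac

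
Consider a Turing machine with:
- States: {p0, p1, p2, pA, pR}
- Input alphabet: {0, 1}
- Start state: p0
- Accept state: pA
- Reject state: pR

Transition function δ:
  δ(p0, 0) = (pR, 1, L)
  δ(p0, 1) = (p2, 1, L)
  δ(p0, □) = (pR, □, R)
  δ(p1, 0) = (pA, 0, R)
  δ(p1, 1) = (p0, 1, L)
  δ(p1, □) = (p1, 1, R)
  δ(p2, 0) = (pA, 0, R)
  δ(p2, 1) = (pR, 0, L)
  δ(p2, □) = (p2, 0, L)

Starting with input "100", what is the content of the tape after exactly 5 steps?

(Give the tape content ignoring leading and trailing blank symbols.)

Execution trace:
Initial: [p0]100
Step 1: δ(p0, 1) = (p2, 1, L) → [p2]□100
Step 2: δ(p2, □) = (p2, 0, L) → [p2]□0100
Step 3: δ(p2, □) = (p2, 0, L) → [p2]□00100
Step 4: δ(p2, □) = (p2, 0, L) → [p2]□000100
Step 5: δ(p2, □) = (p2, 0, L) → [p2]□0000100

After 5 steps, the tape (ignoring leading/trailing blanks) is: 0000100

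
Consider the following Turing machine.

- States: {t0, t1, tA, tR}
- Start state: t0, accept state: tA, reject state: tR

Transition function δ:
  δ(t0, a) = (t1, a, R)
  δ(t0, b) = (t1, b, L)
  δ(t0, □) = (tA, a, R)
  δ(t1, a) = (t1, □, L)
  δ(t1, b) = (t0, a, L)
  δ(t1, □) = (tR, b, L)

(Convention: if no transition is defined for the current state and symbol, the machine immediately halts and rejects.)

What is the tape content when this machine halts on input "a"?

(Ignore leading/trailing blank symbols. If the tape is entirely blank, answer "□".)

Execution trace:
Initial: [t0]a
Step 1: δ(t0, a) = (t1, a, R) → a[t1]□
Step 2: δ(t1, □) = (tR, b, L) → [tR]ab

The machine reaches the reject state tR and halts.

Final tape (ignoring leading/trailing blanks): ab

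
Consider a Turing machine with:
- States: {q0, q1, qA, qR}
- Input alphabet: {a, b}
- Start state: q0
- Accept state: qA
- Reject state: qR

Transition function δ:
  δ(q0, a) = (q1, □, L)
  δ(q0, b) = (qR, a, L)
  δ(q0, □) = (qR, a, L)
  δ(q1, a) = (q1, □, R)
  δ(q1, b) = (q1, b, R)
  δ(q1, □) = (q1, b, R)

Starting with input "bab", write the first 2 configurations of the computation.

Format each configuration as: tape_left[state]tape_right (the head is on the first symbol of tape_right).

Transitions applied:
Step 1: δ(q0, b) = (qR, a, L)

The first 2 configurations are:
[q0]bab ⊢ [qR]□aab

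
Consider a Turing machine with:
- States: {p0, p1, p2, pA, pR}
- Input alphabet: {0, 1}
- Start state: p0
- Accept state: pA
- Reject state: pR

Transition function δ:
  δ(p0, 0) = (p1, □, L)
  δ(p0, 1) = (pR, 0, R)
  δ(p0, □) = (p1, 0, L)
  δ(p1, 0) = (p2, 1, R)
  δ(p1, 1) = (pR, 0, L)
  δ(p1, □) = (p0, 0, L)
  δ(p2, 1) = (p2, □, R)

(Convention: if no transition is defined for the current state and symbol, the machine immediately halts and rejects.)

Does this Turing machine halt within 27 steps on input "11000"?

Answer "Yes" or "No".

Execution trace:
Initial: [p0]11000
Step 1: δ(p0, 1) = (pR, 0, R) → 0[pR]1000

The machine reaches the reject state pR and halts.
The machine halted after 1 step (within the 27-step bound).

Answer: Yes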